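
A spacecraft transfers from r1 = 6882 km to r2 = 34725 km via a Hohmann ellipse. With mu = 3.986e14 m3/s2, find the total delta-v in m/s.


V1 = sqrt(mu/r1) = 7610.47 m/s
dV1 = V1*(sqrt(2*r2/(r1+r2)) - 1) = 2222.04 m/s
V2 = sqrt(mu/r2) = 3388.03 m/s
dV2 = V2*(1 - sqrt(2*r1/(r1+r2))) = 1439.37 m/s
Total dV = 3661 m/s

3661 m/s


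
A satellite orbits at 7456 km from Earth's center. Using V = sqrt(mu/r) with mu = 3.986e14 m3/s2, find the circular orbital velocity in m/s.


V = sqrt(3.986e14 / 7456000) = 7312 m/s

7312 m/s


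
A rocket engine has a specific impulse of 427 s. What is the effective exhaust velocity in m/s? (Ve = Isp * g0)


Ve = Isp * g0 = 427 * 9.81 = 4188.9 m/s

4188.9 m/s


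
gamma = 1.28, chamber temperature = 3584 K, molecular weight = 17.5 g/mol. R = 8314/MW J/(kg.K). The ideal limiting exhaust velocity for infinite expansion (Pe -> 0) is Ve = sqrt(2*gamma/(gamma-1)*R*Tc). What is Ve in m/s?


R = 8314 / 17.5 = 475.09 J/(kg.K)
Ve = sqrt(2 * 1.28 / (1.28 - 1) * 475.09 * 3584) = 3946 m/s

3946 m/s


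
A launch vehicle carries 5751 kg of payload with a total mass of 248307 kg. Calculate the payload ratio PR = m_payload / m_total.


PR = 5751 / 248307 = 0.0232

0.0232


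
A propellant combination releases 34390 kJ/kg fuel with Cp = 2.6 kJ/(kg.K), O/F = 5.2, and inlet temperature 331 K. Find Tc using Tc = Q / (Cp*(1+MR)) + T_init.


Tc = 34390 / (2.6 * (1 + 5.2)) + 331 = 2464 K

2464 K


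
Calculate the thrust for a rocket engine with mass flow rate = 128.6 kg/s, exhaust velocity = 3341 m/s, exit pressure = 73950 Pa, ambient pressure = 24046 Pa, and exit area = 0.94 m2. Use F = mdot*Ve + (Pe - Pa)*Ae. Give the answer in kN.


F = 128.6 * 3341 + (73950 - 24046) * 0.94 = 476562.0 N = 476.6 kN

476.6 kN


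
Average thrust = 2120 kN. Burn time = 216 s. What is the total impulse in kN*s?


It = 2120 * 216 = 457920 kN*s

457920 kN*s


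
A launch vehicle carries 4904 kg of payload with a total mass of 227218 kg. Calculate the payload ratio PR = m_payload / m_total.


PR = 4904 / 227218 = 0.0216

0.0216


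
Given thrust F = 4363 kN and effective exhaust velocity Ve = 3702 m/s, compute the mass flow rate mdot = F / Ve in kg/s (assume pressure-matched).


mdot = F / Ve = 4363000 / 3702 = 1178.6 kg/s

1178.6 kg/s


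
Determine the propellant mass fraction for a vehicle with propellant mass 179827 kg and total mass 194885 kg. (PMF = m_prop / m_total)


PMF = 179827 / 194885 = 0.923

0.923


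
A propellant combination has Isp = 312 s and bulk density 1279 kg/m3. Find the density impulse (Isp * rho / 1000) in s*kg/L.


rho*Isp = 312 * 1279 / 1000 = 399 s*kg/L

399 s*kg/L


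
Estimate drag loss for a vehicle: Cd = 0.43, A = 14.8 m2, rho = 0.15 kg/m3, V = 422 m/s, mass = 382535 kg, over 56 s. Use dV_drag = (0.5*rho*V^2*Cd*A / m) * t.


D = 0.5 * 0.15 * 422^2 * 0.43 * 14.8 = 84999.49 N
a = 84999.49 / 382535 = 0.2222 m/s2
dV = 0.2222 * 56 = 12.4 m/s

12.4 m/s


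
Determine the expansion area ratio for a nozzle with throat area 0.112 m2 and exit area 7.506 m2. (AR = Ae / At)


AR = 7.506 / 0.112 = 67.0

67.0


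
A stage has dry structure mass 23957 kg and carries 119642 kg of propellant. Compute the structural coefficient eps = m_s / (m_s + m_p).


eps = 23957 / (23957 + 119642) = 0.1668

0.1668


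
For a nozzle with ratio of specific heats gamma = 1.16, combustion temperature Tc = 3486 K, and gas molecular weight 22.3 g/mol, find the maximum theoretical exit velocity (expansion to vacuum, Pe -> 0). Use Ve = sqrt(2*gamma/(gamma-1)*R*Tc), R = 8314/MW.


R = 8314 / 22.3 = 372.83 J/(kg.K)
Ve = sqrt(2 * 1.16 / (1.16 - 1) * 372.83 * 3486) = 4341 m/s

4341 m/s


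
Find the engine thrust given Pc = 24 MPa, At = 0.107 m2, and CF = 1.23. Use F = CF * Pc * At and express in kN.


F = 1.23 * 24e6 * 0.107 = 3.1586e+06 N = 3158.6 kN

3158.6 kN


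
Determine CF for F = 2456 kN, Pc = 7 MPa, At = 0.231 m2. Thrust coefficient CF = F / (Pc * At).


CF = 2456000 / (7e6 * 0.231) = 1.52

1.52


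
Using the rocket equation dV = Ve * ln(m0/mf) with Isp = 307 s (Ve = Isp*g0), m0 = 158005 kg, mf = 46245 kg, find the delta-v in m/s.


Ve = 307 * 9.81 = 3011.67 m/s
dV = 3011.67 * ln(158005/46245) = 3700 m/s

3700 m/s


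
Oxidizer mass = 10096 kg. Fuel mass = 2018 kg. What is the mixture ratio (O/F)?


MR = 10096 / 2018 = 5.0

5.0


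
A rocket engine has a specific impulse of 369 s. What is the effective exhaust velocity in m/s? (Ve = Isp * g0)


Ve = Isp * g0 = 369 * 9.81 = 3619.9 m/s

3619.9 m/s


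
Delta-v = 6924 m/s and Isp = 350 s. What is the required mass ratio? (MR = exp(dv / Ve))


Ve = 350 * 9.81 = 3433.5 m/s
MR = exp(6924 / 3433.5) = 7.513

7.513


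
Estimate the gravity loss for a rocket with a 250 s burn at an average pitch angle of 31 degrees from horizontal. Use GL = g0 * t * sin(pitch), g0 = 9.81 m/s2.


GL = 9.81 * 250 * sin(31 deg) = 1263 m/s

1263 m/s


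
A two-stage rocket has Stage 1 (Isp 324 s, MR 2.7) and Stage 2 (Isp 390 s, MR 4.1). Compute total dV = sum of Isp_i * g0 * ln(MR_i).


dV1 = 324 * 9.81 * ln(2.7) = 3157.0 m/s
dV2 = 390 * 9.81 * ln(4.1) = 5398.3 m/s
Total dV = 3157.0 + 5398.3 = 8555.3 m/s ~ 8555 m/s

8555 m/s


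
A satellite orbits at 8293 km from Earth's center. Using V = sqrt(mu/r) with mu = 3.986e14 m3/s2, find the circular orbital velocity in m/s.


V = sqrt(3.986e14 / 8293000) = 6933 m/s

6933 m/s


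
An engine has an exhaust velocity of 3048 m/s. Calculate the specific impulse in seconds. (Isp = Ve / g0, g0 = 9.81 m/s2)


Isp = Ve / g0 = 3048 / 9.81 = 310.7 s

310.7 s


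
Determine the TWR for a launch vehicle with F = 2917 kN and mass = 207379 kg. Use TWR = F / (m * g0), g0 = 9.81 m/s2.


TWR = 2917000 / (207379 * 9.81) = 1.43

1.43


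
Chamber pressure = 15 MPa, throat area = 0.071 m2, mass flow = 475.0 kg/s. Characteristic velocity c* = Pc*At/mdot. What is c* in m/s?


c* = 15e6 * 0.071 / 475.0 = 2242 m/s

2242 m/s


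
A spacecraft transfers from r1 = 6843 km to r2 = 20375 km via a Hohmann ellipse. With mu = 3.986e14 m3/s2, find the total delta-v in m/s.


V1 = sqrt(mu/r1) = 7632.12 m/s
dV1 = V1*(sqrt(2*r2/(r1+r2)) - 1) = 1706.46 m/s
V2 = sqrt(mu/r2) = 4423.03 m/s
dV2 = V2*(1 - sqrt(2*r1/(r1+r2))) = 1286.64 m/s
Total dV = 2993 m/s

2993 m/s


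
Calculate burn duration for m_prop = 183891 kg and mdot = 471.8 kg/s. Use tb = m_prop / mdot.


tb = 183891 / 471.8 = 389.8 s

389.8 s


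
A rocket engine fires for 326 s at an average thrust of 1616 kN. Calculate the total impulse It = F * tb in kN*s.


It = 1616 * 326 = 526816 kN*s

526816 kN*s


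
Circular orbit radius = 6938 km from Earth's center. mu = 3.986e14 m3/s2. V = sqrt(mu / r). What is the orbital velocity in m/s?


V = sqrt(3.986e14 / 6938000) = 7580 m/s

7580 m/s


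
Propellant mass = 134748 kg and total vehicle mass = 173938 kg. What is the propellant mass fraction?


PMF = 134748 / 173938 = 0.775

0.775


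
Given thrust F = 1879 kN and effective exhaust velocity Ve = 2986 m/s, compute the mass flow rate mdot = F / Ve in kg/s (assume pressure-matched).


mdot = F / Ve = 1879000 / 2986 = 629.3 kg/s

629.3 kg/s


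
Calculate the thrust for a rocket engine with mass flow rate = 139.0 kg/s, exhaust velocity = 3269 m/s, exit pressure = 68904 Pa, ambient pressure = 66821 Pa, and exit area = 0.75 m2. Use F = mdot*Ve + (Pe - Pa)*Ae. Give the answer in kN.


F = 139.0 * 3269 + (68904 - 66821) * 0.75 = 455953.0 N = 456.0 kN

456.0 kN


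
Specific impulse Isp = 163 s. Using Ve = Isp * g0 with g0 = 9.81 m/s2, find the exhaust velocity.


Ve = Isp * g0 = 163 * 9.81 = 1599.0 m/s

1599.0 m/s


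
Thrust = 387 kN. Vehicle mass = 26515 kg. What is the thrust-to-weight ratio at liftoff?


TWR = 387000 / (26515 * 9.81) = 1.49

1.49


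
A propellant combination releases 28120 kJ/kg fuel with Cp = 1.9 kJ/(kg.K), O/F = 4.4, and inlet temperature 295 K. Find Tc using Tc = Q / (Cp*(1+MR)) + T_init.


Tc = 28120 / (1.9 * (1 + 4.4)) + 295 = 3036 K

3036 K


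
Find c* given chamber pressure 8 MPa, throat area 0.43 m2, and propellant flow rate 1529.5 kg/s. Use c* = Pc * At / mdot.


c* = 8e6 * 0.43 / 1529.5 = 2249 m/s

2249 m/s


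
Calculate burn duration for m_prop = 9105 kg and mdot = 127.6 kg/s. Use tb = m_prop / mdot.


tb = 9105 / 127.6 = 71.4 s

71.4 s


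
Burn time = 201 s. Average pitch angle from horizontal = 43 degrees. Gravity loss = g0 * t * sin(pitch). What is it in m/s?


GL = 9.81 * 201 * sin(43 deg) = 1345 m/s

1345 m/s


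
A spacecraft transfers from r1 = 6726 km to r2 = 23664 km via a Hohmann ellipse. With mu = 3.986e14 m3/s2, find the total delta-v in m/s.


V1 = sqrt(mu/r1) = 7698.22 m/s
dV1 = V1*(sqrt(2*r2/(r1+r2)) - 1) = 1908.7 m/s
V2 = sqrt(mu/r2) = 4104.16 m/s
dV2 = V2*(1 - sqrt(2*r1/(r1+r2))) = 1373.6 m/s
Total dV = 3282 m/s

3282 m/s


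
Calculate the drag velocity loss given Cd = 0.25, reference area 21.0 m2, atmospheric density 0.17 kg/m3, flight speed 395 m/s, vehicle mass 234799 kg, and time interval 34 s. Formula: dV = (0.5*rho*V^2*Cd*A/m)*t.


D = 0.5 * 0.17 * 395^2 * 0.25 * 21.0 = 69626.16 N
a = 69626.16 / 234799 = 0.2965 m/s2
dV = 0.2965 * 34 = 10.1 m/s

10.1 m/s


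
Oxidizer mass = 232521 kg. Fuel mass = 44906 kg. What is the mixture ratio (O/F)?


MR = 232521 / 44906 = 5.18

5.18


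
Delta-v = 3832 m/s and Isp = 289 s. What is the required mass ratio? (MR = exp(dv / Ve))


Ve = 289 * 9.81 = 2835.09 m/s
MR = exp(3832 / 2835.09) = 3.864

3.864


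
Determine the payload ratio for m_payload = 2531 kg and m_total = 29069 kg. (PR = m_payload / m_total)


PR = 2531 / 29069 = 0.0871

0.0871


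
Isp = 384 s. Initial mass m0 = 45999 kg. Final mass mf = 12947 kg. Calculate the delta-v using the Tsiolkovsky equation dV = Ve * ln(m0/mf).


Ve = 384 * 9.81 = 3767.04 m/s
dV = 3767.04 * ln(45999/12947) = 4776 m/s

4776 m/s


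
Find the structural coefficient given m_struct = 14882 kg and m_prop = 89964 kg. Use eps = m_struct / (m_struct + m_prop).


eps = 14882 / (14882 + 89964) = 0.1419

0.1419


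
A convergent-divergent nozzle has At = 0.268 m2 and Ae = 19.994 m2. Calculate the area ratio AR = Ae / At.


AR = 19.994 / 0.268 = 74.6

74.6


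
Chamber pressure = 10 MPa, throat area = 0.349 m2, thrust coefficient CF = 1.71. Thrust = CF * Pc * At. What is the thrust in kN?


F = 1.71 * 10e6 * 0.349 = 5.9679e+06 N = 5967.9 kN

5967.9 kN


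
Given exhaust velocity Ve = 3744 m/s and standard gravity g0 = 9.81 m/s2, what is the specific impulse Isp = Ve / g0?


Isp = Ve / g0 = 3744 / 9.81 = 381.7 s

381.7 s


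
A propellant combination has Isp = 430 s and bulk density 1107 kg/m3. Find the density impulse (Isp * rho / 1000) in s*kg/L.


rho*Isp = 430 * 1107 / 1000 = 476 s*kg/L

476 s*kg/L


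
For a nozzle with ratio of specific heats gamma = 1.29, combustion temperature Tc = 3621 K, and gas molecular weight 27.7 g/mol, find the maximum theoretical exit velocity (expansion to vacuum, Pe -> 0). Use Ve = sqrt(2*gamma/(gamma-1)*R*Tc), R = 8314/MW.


R = 8314 / 27.7 = 300.14 J/(kg.K)
Ve = sqrt(2 * 1.29 / (1.29 - 1) * 300.14 * 3621) = 3109 m/s

3109 m/s


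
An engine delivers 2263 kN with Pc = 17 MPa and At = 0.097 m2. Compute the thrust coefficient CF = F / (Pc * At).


CF = 2263000 / (17e6 * 0.097) = 1.37

1.37


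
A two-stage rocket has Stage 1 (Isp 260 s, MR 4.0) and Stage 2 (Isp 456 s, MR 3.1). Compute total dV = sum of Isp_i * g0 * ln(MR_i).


dV1 = 260 * 9.81 * ln(4.0) = 3535.9 m/s
dV2 = 456 * 9.81 * ln(3.1) = 5061.2 m/s
Total dV = 3535.9 + 5061.2 = 8597.1 m/s ~ 8597 m/s

8597 m/s


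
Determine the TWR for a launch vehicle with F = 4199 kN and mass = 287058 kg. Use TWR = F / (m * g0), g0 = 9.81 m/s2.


TWR = 4199000 / (287058 * 9.81) = 1.49

1.49


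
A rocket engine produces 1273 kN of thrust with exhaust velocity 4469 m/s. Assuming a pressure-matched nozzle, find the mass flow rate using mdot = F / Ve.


mdot = F / Ve = 1273000 / 4469 = 284.9 kg/s

284.9 kg/s


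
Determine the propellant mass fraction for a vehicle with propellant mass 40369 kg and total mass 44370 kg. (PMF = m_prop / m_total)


PMF = 40369 / 44370 = 0.91

0.91


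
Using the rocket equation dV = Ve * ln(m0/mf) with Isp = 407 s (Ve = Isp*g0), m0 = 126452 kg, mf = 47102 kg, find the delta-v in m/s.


Ve = 407 * 9.81 = 3992.67 m/s
dV = 3992.67 * ln(126452/47102) = 3943 m/s

3943 m/s


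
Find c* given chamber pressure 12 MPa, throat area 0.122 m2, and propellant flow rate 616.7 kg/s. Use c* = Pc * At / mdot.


c* = 12e6 * 0.122 / 616.7 = 2374 m/s

2374 m/s


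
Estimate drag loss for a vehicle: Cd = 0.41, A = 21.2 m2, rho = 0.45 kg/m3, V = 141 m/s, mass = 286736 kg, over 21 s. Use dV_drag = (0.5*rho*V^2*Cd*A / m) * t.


D = 0.5 * 0.45 * 141^2 * 0.41 * 21.2 = 38881.27 N
a = 38881.27 / 286736 = 0.1356 m/s2
dV = 0.1356 * 21 = 2.8 m/s

2.8 m/s


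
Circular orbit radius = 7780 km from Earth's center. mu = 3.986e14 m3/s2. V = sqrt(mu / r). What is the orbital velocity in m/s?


V = sqrt(3.986e14 / 7780000) = 7158 m/s

7158 m/s


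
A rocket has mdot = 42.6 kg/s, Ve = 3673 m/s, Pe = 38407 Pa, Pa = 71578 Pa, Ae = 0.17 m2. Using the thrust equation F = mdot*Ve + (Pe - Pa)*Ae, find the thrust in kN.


F = 42.6 * 3673 + (38407 - 71578) * 0.17 = 150831.0 N = 150.8 kN

150.8 kN


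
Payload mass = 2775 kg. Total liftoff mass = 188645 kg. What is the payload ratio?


PR = 2775 / 188645 = 0.0147

0.0147


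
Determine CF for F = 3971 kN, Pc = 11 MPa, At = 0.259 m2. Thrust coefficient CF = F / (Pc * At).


CF = 3971000 / (11e6 * 0.259) = 1.39

1.39


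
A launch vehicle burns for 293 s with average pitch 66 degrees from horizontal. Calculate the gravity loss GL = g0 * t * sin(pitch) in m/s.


GL = 9.81 * 293 * sin(66 deg) = 2626 m/s

2626 m/s


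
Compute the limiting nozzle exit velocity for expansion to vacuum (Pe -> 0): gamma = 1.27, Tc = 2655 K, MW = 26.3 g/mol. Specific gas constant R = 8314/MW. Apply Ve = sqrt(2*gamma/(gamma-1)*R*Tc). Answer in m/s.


R = 8314 / 26.3 = 316.12 J/(kg.K)
Ve = sqrt(2 * 1.27 / (1.27 - 1) * 316.12 * 2655) = 2810 m/s

2810 m/s


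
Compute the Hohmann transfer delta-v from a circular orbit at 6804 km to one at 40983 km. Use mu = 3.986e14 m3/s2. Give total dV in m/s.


V1 = sqrt(mu/r1) = 7653.97 m/s
dV1 = V1*(sqrt(2*r2/(r1+r2)) - 1) = 2370.21 m/s
V2 = sqrt(mu/r2) = 3118.65 m/s
dV2 = V2*(1 - sqrt(2*r1/(r1+r2))) = 1454.44 m/s
Total dV = 3825 m/s

3825 m/s


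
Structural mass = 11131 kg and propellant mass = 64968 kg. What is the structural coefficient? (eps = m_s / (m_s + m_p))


eps = 11131 / (11131 + 64968) = 0.1463

0.1463


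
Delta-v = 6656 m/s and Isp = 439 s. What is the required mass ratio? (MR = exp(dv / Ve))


Ve = 439 * 9.81 = 4306.59 m/s
MR = exp(6656 / 4306.59) = 4.69

4.69


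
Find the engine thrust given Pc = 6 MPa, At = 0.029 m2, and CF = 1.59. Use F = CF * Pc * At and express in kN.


F = 1.59 * 6e6 * 0.029 = 276660.0 N = 276.7 kN

276.7 kN


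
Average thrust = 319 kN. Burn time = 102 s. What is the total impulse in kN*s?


It = 319 * 102 = 32538 kN*s

32538 kN*s


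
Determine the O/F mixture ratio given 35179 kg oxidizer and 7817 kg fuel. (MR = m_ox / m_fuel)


MR = 35179 / 7817 = 4.5

4.5


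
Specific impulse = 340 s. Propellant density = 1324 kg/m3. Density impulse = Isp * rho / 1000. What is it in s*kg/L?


rho*Isp = 340 * 1324 / 1000 = 450 s*kg/L

450 s*kg/L


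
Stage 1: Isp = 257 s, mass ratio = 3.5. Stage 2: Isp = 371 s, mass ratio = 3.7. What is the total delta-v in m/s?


dV1 = 257 * 9.81 * ln(3.5) = 3158.4 m/s
dV2 = 371 * 9.81 * ln(3.7) = 4761.7 m/s
Total dV = 3158.4 + 4761.7 = 7920.1 m/s ~ 7920 m/s

7920 m/s


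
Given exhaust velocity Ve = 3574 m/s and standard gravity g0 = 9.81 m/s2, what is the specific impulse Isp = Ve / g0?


Isp = Ve / g0 = 3574 / 9.81 = 364.3 s

364.3 s


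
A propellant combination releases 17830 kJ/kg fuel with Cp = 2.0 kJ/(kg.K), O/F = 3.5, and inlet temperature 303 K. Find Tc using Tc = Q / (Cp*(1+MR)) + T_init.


Tc = 17830 / (2.0 * (1 + 3.5)) + 303 = 2284 K

2284 K


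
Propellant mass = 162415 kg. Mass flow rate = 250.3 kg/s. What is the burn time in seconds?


tb = 162415 / 250.3 = 648.9 s

648.9 s


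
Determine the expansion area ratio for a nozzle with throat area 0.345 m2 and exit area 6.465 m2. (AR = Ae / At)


AR = 6.465 / 0.345 = 18.7

18.7


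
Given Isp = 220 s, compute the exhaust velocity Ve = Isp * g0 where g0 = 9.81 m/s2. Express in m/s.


Ve = Isp * g0 = 220 * 9.81 = 2158.2 m/s

2158.2 m/s


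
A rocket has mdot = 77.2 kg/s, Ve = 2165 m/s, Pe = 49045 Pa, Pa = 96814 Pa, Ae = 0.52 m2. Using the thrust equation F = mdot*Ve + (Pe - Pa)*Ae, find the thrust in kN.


F = 77.2 * 2165 + (49045 - 96814) * 0.52 = 142298.0 N = 142.3 kN

142.3 kN


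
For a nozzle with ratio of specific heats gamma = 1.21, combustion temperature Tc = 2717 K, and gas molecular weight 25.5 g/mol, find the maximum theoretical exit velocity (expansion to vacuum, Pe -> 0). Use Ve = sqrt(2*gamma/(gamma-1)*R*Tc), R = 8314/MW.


R = 8314 / 25.5 = 326.04 J/(kg.K)
Ve = sqrt(2 * 1.21 / (1.21 - 1) * 326.04 * 2717) = 3195 m/s

3195 m/s


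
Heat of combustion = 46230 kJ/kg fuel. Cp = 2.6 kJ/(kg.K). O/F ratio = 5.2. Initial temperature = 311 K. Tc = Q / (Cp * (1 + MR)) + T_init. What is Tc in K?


Tc = 46230 / (2.6 * (1 + 5.2)) + 311 = 3179 K

3179 K


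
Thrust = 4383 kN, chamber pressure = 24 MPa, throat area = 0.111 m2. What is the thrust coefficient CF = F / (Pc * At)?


CF = 4383000 / (24e6 * 0.111) = 1.65

1.65


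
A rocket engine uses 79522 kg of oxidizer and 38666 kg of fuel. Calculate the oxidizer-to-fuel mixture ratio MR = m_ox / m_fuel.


MR = 79522 / 38666 = 2.06

2.06


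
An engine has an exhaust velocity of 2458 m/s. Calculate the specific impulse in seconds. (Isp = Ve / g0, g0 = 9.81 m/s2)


Isp = Ve / g0 = 2458 / 9.81 = 250.6 s

250.6 s


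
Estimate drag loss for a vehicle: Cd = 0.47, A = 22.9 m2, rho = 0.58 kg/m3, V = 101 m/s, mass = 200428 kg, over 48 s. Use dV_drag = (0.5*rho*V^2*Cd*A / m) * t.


D = 0.5 * 0.58 * 101^2 * 0.47 * 22.9 = 31840.08 N
a = 31840.08 / 200428 = 0.1589 m/s2
dV = 0.1589 * 48 = 7.6 m/s

7.6 m/s


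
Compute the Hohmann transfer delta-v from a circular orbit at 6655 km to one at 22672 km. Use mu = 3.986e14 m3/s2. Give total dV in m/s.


V1 = sqrt(mu/r1) = 7739.17 m/s
dV1 = V1*(sqrt(2*r2/(r1+r2)) - 1) = 1884.05 m/s
V2 = sqrt(mu/r2) = 4192.99 m/s
dV2 = V2*(1 - sqrt(2*r1/(r1+r2))) = 1368.25 m/s
Total dV = 3252 m/s

3252 m/s


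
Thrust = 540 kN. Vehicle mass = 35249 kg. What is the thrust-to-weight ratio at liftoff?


TWR = 540000 / (35249 * 9.81) = 1.56

1.56


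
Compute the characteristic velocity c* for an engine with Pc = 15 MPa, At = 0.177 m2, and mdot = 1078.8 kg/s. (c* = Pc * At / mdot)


c* = 15e6 * 0.177 / 1078.8 = 2461 m/s

2461 m/s


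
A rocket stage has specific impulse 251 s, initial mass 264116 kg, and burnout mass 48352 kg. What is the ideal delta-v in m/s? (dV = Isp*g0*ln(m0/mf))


Ve = 251 * 9.81 = 2462.31 m/s
dV = 2462.31 * ln(264116/48352) = 4181 m/s

4181 m/s


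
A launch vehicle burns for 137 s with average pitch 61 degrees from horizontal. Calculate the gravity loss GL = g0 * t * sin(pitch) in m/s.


GL = 9.81 * 137 * sin(61 deg) = 1175 m/s

1175 m/s


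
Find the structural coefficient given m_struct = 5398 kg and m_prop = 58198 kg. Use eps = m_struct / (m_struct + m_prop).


eps = 5398 / (5398 + 58198) = 0.0849

0.0849


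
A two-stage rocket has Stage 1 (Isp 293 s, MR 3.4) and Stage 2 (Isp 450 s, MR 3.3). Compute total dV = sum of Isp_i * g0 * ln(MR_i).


dV1 = 293 * 9.81 * ln(3.4) = 3517.5 m/s
dV2 = 450 * 9.81 * ln(3.3) = 5270.6 m/s
Total dV = 3517.5 + 5270.6 = 8788.1 m/s ~ 8788 m/s

8788 m/s


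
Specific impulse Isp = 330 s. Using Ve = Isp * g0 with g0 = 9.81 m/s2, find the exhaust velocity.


Ve = Isp * g0 = 330 * 9.81 = 3237.3 m/s

3237.3 m/s


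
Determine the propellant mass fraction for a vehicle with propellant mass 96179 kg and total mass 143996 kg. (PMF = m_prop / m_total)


PMF = 96179 / 143996 = 0.668

0.668


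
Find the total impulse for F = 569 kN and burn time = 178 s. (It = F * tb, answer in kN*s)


It = 569 * 178 = 101282 kN*s

101282 kN*s


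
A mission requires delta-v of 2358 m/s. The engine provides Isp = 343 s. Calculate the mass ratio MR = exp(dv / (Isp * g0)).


Ve = 343 * 9.81 = 3364.83 m/s
MR = exp(2358 / 3364.83) = 2.015

2.015


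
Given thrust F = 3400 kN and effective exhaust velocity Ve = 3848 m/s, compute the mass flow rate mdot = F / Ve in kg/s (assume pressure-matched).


mdot = F / Ve = 3400000 / 3848 = 883.6 kg/s

883.6 kg/s


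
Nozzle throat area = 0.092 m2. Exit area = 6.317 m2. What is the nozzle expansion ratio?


AR = 6.317 / 0.092 = 68.7

68.7


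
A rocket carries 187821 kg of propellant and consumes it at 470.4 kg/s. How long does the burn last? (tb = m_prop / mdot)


tb = 187821 / 470.4 = 399.3 s

399.3 s


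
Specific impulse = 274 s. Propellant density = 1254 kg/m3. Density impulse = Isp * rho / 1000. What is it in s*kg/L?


rho*Isp = 274 * 1254 / 1000 = 344 s*kg/L

344 s*kg/L


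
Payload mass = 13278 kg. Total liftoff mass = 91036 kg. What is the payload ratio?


PR = 13278 / 91036 = 0.1459

0.1459


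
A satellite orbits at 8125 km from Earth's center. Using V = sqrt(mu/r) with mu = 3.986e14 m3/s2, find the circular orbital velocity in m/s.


V = sqrt(3.986e14 / 8125000) = 7004 m/s

7004 m/s


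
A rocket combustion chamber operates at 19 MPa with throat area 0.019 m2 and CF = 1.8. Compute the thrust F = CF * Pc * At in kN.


F = 1.8 * 19e6 * 0.019 = 649800.0 N = 649.8 kN

649.8 kN


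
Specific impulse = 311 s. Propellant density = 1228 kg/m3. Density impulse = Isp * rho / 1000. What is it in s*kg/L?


rho*Isp = 311 * 1228 / 1000 = 382 s*kg/L

382 s*kg/L


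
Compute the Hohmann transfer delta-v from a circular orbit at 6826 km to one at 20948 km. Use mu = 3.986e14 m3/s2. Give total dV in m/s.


V1 = sqrt(mu/r1) = 7641.62 m/s
dV1 = V1*(sqrt(2*r2/(r1+r2)) - 1) = 1743.77 m/s
V2 = sqrt(mu/r2) = 4362.12 m/s
dV2 = V2*(1 - sqrt(2*r1/(r1+r2))) = 1303.84 m/s
Total dV = 3048 m/s

3048 m/s


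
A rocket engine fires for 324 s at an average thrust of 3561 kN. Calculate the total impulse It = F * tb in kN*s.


It = 3561 * 324 = 1153764 kN*s

1153764 kN*s


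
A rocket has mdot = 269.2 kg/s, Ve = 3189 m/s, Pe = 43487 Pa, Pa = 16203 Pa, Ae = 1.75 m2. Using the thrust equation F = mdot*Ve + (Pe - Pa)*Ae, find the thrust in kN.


F = 269.2 * 3189 + (43487 - 16203) * 1.75 = 906226.0 N = 906.2 kN

906.2 kN


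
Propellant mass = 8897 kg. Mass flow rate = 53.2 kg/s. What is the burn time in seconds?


tb = 8897 / 53.2 = 167.2 s

167.2 s


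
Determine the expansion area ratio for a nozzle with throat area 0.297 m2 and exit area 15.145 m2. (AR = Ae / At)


AR = 15.145 / 0.297 = 51.0

51.0


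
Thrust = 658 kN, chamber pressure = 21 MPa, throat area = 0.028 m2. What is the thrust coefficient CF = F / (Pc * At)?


CF = 658000 / (21e6 * 0.028) = 1.12

1.12


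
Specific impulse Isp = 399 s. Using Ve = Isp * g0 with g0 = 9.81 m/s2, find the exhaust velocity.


Ve = Isp * g0 = 399 * 9.81 = 3914.2 m/s

3914.2 m/s


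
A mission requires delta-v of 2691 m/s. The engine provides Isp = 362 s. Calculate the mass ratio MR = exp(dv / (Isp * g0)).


Ve = 362 * 9.81 = 3551.22 m/s
MR = exp(2691 / 3551.22) = 2.134

2.134


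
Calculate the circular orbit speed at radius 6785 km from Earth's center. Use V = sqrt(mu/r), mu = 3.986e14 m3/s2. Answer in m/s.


V = sqrt(3.986e14 / 6785000) = 7665 m/s

7665 m/s


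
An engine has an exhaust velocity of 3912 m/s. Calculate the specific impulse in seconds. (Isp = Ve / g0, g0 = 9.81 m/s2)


Isp = Ve / g0 = 3912 / 9.81 = 398.8 s

398.8 s


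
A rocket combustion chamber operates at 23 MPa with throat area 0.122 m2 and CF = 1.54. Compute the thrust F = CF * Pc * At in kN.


F = 1.54 * 23e6 * 0.122 = 4.3212e+06 N = 4321.2 kN

4321.2 kN


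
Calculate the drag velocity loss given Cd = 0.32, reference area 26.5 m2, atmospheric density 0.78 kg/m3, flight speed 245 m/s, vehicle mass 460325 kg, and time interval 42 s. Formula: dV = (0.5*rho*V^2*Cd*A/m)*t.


D = 0.5 * 0.78 * 245^2 * 0.32 * 26.5 = 198514.68 N
a = 198514.68 / 460325 = 0.4312 m/s2
dV = 0.4312 * 42 = 18.1 m/s

18.1 m/s


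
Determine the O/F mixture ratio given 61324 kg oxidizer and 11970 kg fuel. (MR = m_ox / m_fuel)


MR = 61324 / 11970 = 5.12

5.12


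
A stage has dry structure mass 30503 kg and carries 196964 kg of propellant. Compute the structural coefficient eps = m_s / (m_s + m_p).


eps = 30503 / (30503 + 196964) = 0.1341

0.1341


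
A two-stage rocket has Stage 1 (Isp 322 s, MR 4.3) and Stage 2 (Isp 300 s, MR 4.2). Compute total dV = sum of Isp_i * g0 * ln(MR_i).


dV1 = 322 * 9.81 * ln(4.3) = 4607.5 m/s
dV2 = 300 * 9.81 * ln(4.2) = 4223.5 m/s
Total dV = 4607.5 + 4223.5 = 8831.0 m/s ~ 8831 m/s

8831 m/s


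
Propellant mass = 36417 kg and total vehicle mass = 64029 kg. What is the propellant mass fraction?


PMF = 36417 / 64029 = 0.569

0.569


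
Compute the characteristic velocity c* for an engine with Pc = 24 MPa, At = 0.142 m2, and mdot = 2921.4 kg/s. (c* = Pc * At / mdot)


c* = 24e6 * 0.142 / 2921.4 = 1167 m/s

1167 m/s


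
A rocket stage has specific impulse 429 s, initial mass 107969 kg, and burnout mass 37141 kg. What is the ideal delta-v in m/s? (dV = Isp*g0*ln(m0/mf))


Ve = 429 * 9.81 = 4208.49 m/s
dV = 4208.49 * ln(107969/37141) = 4491 m/s

4491 m/s


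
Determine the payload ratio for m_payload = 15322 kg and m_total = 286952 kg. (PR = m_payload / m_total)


PR = 15322 / 286952 = 0.0534

0.0534


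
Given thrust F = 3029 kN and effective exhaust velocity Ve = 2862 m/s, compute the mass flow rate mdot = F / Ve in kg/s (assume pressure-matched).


mdot = F / Ve = 3029000 / 2862 = 1058.4 kg/s

1058.4 kg/s


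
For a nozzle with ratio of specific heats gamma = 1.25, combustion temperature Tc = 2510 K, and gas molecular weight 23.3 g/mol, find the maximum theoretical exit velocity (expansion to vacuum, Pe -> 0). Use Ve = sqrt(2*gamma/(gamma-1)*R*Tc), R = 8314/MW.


R = 8314 / 23.3 = 356.82 J/(kg.K)
Ve = sqrt(2 * 1.25 / (1.25 - 1) * 356.82 * 2510) = 2993 m/s

2993 m/s


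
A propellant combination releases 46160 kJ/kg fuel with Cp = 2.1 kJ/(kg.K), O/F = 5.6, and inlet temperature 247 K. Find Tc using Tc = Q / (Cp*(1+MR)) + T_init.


Tc = 46160 / (2.1 * (1 + 5.6)) + 247 = 3577 K

3577 K


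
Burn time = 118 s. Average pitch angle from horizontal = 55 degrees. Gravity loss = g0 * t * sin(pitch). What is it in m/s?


GL = 9.81 * 118 * sin(55 deg) = 948 m/s

948 m/s


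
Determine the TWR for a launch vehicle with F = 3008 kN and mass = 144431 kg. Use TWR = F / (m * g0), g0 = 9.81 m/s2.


TWR = 3008000 / (144431 * 9.81) = 2.12

2.12


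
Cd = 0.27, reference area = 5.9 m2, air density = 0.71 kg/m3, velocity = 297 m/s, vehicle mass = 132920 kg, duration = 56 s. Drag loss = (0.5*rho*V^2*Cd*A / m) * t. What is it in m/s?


D = 0.5 * 0.71 * 297^2 * 0.27 * 5.9 = 49883.51 N
a = 49883.51 / 132920 = 0.3753 m/s2
dV = 0.3753 * 56 = 21.0 m/s

21.0 m/s


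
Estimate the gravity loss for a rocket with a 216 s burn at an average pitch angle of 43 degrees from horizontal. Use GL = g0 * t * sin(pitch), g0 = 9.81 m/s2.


GL = 9.81 * 216 * sin(43 deg) = 1445 m/s

1445 m/s


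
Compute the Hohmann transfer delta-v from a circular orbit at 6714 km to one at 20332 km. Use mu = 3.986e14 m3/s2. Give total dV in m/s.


V1 = sqrt(mu/r1) = 7705.09 m/s
dV1 = V1*(sqrt(2*r2/(r1+r2)) - 1) = 1742.72 m/s
V2 = sqrt(mu/r2) = 4427.7 m/s
dV2 = V2*(1 - sqrt(2*r1/(r1+r2))) = 1307.86 m/s
Total dV = 3051 m/s

3051 m/s


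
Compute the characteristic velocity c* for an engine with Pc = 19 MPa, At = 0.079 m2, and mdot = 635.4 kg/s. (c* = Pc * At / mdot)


c* = 19e6 * 0.079 / 635.4 = 2362 m/s

2362 m/s


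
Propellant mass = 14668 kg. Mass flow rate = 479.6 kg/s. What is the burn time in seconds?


tb = 14668 / 479.6 = 30.6 s

30.6 s


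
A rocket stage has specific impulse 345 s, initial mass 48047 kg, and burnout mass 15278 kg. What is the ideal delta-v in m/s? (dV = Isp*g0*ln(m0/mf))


Ve = 345 * 9.81 = 3384.45 m/s
dV = 3384.45 * ln(48047/15278) = 3878 m/s

3878 m/s


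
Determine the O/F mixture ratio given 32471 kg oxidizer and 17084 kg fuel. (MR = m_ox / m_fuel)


MR = 32471 / 17084 = 1.9

1.9


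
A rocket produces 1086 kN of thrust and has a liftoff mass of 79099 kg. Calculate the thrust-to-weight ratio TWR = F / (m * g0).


TWR = 1086000 / (79099 * 9.81) = 1.4

1.4


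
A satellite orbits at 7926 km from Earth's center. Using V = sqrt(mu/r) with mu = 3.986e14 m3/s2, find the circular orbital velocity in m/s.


V = sqrt(3.986e14 / 7926000) = 7092 m/s

7092 m/s


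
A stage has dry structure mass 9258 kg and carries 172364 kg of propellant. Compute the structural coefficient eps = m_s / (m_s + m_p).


eps = 9258 / (9258 + 172364) = 0.051

0.051


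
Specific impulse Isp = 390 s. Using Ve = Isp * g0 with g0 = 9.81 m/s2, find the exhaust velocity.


Ve = Isp * g0 = 390 * 9.81 = 3825.9 m/s

3825.9 m/s


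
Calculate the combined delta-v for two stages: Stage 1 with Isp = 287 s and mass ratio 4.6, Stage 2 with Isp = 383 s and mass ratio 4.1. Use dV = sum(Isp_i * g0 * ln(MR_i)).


dV1 = 287 * 9.81 * ln(4.6) = 4296.6 m/s
dV2 = 383 * 9.81 * ln(4.1) = 5301.4 m/s
Total dV = 4296.6 + 5301.4 = 9598.0 m/s ~ 9598 m/s

9598 m/s


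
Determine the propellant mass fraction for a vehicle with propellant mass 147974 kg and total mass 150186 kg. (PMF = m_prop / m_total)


PMF = 147974 / 150186 = 0.985

0.985


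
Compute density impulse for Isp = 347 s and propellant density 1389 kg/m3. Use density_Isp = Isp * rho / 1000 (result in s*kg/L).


rho*Isp = 347 * 1389 / 1000 = 482 s*kg/L

482 s*kg/L


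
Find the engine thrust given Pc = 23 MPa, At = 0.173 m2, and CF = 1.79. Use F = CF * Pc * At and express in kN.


F = 1.79 * 23e6 * 0.173 = 7.1224e+06 N = 7122.4 kN

7122.4 kN


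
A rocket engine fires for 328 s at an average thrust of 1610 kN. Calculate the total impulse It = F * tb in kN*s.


It = 1610 * 328 = 528080 kN*s

528080 kN*s


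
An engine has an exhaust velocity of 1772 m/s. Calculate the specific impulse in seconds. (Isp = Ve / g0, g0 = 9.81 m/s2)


Isp = Ve / g0 = 1772 / 9.81 = 180.6 s

180.6 s


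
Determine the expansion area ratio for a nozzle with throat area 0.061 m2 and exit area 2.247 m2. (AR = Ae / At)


AR = 2.247 / 0.061 = 36.8

36.8


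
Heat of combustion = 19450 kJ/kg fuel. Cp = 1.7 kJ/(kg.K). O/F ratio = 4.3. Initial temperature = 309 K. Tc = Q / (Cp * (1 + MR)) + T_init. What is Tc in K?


Tc = 19450 / (1.7 * (1 + 4.3)) + 309 = 2468 K

2468 K


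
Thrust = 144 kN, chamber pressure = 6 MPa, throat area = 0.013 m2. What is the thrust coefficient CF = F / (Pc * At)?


CF = 144000 / (6e6 * 0.013) = 1.85

1.85


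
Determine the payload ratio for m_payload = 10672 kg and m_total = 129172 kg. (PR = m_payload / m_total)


PR = 10672 / 129172 = 0.0826

0.0826


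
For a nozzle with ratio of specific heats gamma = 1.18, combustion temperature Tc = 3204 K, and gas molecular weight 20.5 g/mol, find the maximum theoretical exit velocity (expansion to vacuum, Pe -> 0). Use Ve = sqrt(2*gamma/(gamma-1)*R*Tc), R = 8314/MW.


R = 8314 / 20.5 = 405.56 J/(kg.K)
Ve = sqrt(2 * 1.18 / (1.18 - 1) * 405.56 * 3204) = 4128 m/s

4128 m/s


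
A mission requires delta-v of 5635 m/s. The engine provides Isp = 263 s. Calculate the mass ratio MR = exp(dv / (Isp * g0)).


Ve = 263 * 9.81 = 2580.03 m/s
MR = exp(5635 / 2580.03) = 8.883

8.883


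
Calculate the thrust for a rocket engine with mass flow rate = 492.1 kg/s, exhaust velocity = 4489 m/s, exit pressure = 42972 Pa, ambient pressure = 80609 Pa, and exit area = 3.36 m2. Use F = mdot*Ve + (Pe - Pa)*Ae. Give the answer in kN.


F = 492.1 * 4489 + (42972 - 80609) * 3.36 = 2.0826e+06 N = 2082.6 kN

2082.6 kN


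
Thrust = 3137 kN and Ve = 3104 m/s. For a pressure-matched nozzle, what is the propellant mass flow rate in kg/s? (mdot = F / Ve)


mdot = F / Ve = 3137000 / 3104 = 1010.6 kg/s

1010.6 kg/s


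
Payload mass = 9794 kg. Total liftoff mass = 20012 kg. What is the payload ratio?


PR = 9794 / 20012 = 0.4894

0.4894


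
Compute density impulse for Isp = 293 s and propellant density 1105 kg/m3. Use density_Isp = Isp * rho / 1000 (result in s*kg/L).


rho*Isp = 293 * 1105 / 1000 = 324 s*kg/L

324 s*kg/L


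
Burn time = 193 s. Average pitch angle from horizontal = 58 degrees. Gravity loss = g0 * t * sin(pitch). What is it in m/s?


GL = 9.81 * 193 * sin(58 deg) = 1606 m/s

1606 m/s


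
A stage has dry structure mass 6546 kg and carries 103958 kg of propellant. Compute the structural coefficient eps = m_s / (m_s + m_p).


eps = 6546 / (6546 + 103958) = 0.0592

0.0592


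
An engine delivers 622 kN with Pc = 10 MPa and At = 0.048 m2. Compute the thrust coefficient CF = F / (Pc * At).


CF = 622000 / (10e6 * 0.048) = 1.3

1.3


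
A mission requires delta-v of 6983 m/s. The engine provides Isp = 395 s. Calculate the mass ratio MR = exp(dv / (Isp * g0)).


Ve = 395 * 9.81 = 3874.95 m/s
MR = exp(6983 / 3874.95) = 6.062

6.062


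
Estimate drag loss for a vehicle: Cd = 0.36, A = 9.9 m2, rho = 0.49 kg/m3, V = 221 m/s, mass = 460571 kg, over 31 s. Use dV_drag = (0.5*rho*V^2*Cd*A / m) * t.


D = 0.5 * 0.49 * 221^2 * 0.36 * 9.9 = 42646.98 N
a = 42646.98 / 460571 = 0.0926 m/s2
dV = 0.0926 * 31 = 2.9 m/s

2.9 m/s


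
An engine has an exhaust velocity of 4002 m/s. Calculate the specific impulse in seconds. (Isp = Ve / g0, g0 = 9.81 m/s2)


Isp = Ve / g0 = 4002 / 9.81 = 408.0 s

408.0 s


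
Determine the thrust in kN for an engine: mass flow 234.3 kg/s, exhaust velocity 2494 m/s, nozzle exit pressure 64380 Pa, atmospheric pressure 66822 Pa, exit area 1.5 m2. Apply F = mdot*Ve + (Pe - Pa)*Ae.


F = 234.3 * 2494 + (64380 - 66822) * 1.5 = 580681.0 N = 580.7 kN

580.7 kN


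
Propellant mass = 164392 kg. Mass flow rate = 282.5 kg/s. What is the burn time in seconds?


tb = 164392 / 282.5 = 581.9 s

581.9 s


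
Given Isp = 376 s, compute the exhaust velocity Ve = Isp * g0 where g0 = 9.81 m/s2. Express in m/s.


Ve = Isp * g0 = 376 * 9.81 = 3688.6 m/s

3688.6 m/s


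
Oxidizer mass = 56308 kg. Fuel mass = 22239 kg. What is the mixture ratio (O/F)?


MR = 56308 / 22239 = 2.53

2.53


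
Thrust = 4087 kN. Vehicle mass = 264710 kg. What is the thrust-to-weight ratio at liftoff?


TWR = 4087000 / (264710 * 9.81) = 1.57

1.57


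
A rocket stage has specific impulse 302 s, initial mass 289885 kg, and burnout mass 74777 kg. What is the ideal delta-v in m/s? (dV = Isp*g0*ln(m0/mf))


Ve = 302 * 9.81 = 2962.62 m/s
dV = 2962.62 * ln(289885/74777) = 4014 m/s

4014 m/s


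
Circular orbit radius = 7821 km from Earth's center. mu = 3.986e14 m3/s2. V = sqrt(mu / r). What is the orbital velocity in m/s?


V = sqrt(3.986e14 / 7821000) = 7139 m/s

7139 m/s


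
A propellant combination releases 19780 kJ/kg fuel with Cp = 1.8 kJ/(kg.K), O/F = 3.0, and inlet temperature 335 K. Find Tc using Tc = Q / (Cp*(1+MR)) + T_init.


Tc = 19780 / (1.8 * (1 + 3.0)) + 335 = 3082 K

3082 K


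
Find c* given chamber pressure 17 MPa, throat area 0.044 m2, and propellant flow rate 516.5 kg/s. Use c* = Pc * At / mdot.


c* = 17e6 * 0.044 / 516.5 = 1448 m/s

1448 m/s


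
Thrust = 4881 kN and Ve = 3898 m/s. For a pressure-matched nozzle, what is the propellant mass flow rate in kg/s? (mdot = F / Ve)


mdot = F / Ve = 4881000 / 3898 = 1252.2 kg/s

1252.2 kg/s


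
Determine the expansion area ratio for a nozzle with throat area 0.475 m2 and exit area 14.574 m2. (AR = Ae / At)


AR = 14.574 / 0.475 = 30.7

30.7


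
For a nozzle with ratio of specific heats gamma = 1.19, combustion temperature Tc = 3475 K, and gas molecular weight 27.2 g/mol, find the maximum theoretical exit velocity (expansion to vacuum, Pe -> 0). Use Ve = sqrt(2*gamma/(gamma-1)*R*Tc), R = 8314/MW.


R = 8314 / 27.2 = 305.66 J/(kg.K)
Ve = sqrt(2 * 1.19 / (1.19 - 1) * 305.66 * 3475) = 3648 m/s

3648 m/s


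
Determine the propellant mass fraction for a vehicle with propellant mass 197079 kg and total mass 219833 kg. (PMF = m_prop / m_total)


PMF = 197079 / 219833 = 0.896

0.896


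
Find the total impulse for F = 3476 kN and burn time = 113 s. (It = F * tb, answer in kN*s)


It = 3476 * 113 = 392788 kN*s

392788 kN*s


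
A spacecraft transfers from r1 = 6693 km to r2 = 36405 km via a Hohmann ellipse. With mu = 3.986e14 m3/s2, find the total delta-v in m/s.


V1 = sqrt(mu/r1) = 7717.17 m/s
dV1 = V1*(sqrt(2*r2/(r1+r2)) - 1) = 2313.39 m/s
V2 = sqrt(mu/r2) = 3308.93 m/s
dV2 = V2*(1 - sqrt(2*r1/(r1+r2))) = 1464.83 m/s
Total dV = 3778 m/s

3778 m/s


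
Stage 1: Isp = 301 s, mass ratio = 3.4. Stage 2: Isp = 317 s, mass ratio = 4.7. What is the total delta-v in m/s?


dV1 = 301 * 9.81 * ln(3.4) = 3613.6 m/s
dV2 = 317 * 9.81 * ln(4.7) = 4812.6 m/s
Total dV = 3613.6 + 4812.6 = 8426.2 m/s ~ 8426 m/s

8426 m/s


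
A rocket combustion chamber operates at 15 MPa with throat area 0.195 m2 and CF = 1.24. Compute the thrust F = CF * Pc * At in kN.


F = 1.24 * 15e6 * 0.195 = 3.6270e+06 N = 3627.0 kN

3627.0 kN


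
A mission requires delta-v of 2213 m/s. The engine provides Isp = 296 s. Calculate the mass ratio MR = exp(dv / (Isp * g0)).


Ve = 296 * 9.81 = 2903.76 m/s
MR = exp(2213 / 2903.76) = 2.143

2.143


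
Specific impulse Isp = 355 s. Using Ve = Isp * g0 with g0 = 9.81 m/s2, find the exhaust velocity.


Ve = Isp * g0 = 355 * 9.81 = 3482.6 m/s

3482.6 m/s


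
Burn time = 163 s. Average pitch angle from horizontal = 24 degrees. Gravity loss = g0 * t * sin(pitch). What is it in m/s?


GL = 9.81 * 163 * sin(24 deg) = 650 m/s

650 m/s


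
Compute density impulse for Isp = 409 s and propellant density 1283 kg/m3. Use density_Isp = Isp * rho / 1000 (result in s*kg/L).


rho*Isp = 409 * 1283 / 1000 = 525 s*kg/L

525 s*kg/L


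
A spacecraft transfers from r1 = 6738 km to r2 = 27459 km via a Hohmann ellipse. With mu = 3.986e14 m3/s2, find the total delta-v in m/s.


V1 = sqrt(mu/r1) = 7691.36 m/s
dV1 = V1*(sqrt(2*r2/(r1+r2)) - 1) = 2055.54 m/s
V2 = sqrt(mu/r2) = 3810.01 m/s
dV2 = V2*(1 - sqrt(2*r1/(r1+r2))) = 1418.28 m/s
Total dV = 3474 m/s

3474 m/s


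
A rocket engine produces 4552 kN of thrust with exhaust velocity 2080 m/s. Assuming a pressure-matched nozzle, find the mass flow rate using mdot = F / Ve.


mdot = F / Ve = 4552000 / 2080 = 2188.5 kg/s

2188.5 kg/s


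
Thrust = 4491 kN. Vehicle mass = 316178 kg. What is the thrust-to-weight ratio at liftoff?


TWR = 4491000 / (316178 * 9.81) = 1.45

1.45


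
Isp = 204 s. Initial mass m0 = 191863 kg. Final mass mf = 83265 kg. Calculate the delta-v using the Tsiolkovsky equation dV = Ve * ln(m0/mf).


Ve = 204 * 9.81 = 2001.24 m/s
dV = 2001.24 * ln(191863/83265) = 1671 m/s

1671 m/s


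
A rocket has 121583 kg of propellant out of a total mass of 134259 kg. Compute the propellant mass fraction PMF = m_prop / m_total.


PMF = 121583 / 134259 = 0.906

0.906
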